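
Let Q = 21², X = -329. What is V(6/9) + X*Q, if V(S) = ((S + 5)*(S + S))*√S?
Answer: -145089 + 68*√6/27 ≈ -1.4508e+5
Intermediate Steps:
Q = 441
V(S) = 2*S^(3/2)*(5 + S) (V(S) = ((5 + S)*(2*S))*√S = (2*S*(5 + S))*√S = 2*S^(3/2)*(5 + S))
V(6/9) + X*Q = 2*(6/9)^(3/2)*(5 + 6/9) - 329*441 = 2*(6*(⅑))^(3/2)*(5 + 6*(⅑)) - 145089 = 2*(⅔)^(3/2)*(5 + ⅔) - 145089 = 2*(2*√6/9)*(17/3) - 145089 = 68*√6/27 - 145089 = -145089 + 68*√6/27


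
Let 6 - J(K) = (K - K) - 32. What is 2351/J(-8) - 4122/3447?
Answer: 883029/14554 ≈ 60.673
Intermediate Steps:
J(K) = 38 (J(K) = 6 - ((K - K) - 32) = 6 - (0 - 32) = 6 - 1*(-32) = 6 + 32 = 38)
2351/J(-8) - 4122/3447 = 2351/38 - 4122/3447 = 2351*(1/38) - 4122*1/3447 = 2351/38 - 458/383 = 883029/14554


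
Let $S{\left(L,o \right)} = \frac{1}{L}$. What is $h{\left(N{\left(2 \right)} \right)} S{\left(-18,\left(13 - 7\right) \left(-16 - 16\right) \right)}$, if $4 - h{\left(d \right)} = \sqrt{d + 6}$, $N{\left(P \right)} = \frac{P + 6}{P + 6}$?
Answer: $- \frac{2}{9} + \frac{\sqrt{7}}{18} \approx -0.075236$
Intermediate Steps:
$N{\left(P \right)} = 1$ ($N{\left(P \right)} = \frac{6 + P}{6 + P} = 1$)
$h{\left(d \right)} = 4 - \sqrt{6 + d}$ ($h{\left(d \right)} = 4 - \sqrt{d + 6} = 4 - \sqrt{6 + d}$)
$h{\left(N{\left(2 \right)} \right)} S{\left(-18,\left(13 - 7\right) \left(-16 - 16\right) \right)} = \frac{4 - \sqrt{6 + 1}}{-18} = \left(4 - \sqrt{7}\right) \left(- \frac{1}{18}\right) = - \frac{2}{9} + \frac{\sqrt{7}}{18}$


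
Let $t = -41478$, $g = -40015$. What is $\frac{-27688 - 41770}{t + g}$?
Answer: $\frac{69458}{81493} \approx 0.85232$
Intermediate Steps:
$\frac{-27688 - 41770}{t + g} = \frac{-27688 - 41770}{-41478 - 40015} = - \frac{69458}{-81493} = \left(-69458\right) \left(- \frac{1}{81493}\right) = \frac{69458}{81493}$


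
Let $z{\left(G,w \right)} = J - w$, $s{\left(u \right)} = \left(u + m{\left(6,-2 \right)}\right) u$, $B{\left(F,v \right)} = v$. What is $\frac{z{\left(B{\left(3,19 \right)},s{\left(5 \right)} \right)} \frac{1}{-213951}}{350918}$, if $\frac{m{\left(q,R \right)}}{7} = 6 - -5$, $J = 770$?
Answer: $- \frac{60}{12513209503} \approx -4.7949 \cdot 10^{-9}$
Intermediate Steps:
$m{\left(q,R \right)} = 77$ ($m{\left(q,R \right)} = 7 \left(6 - -5\right) = 7 \left(6 + 5\right) = 7 \cdot 11 = 77$)
$s{\left(u \right)} = u \left(77 + u\right)$ ($s{\left(u \right)} = \left(u + 77\right) u = \left(77 + u\right) u = u \left(77 + u\right)$)
$z{\left(G,w \right)} = 770 - w$
$\frac{z{\left(B{\left(3,19 \right)},s{\left(5 \right)} \right)} \frac{1}{-213951}}{350918} = \frac{\left(770 - 5 \left(77 + 5\right)\right) \frac{1}{-213951}}{350918} = \left(770 - 5 \cdot 82\right) \left(- \frac{1}{213951}\right) \frac{1}{350918} = \left(770 - 410\right) \left(- \frac{1}{213951}\right) \frac{1}{350918} = 360 \left(- \frac{1}{213951}\right) \frac{1}{350918} = \left(- \frac{120}{71317}\right) \frac{1}{350918} = - \frac{60}{12513209503}$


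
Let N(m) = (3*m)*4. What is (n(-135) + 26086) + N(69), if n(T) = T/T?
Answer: 26915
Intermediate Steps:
N(m) = 12*m
n(T) = 1
(n(-135) + 26086) + N(69) = (1 + 26086) + 12*69 = 26087 + 828 = 26915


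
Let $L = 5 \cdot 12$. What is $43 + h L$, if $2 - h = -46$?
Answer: $2923$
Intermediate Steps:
$L = 60$
$h = 48$ ($h = 2 - -46 = 2 + 46 = 48$)
$43 + h L = 43 + 48 \cdot 60 = 43 + 2880 = 2923$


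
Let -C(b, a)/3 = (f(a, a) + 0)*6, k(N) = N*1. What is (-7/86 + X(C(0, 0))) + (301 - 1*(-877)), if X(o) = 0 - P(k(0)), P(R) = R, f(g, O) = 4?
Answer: 101301/86 ≈ 1177.9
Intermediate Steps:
k(N) = N
C(b, a) = -72 (C(b, a) = -3*(4 + 0)*6 = -12*6 = -3*24 = -72)
X(o) = 0 (X(o) = 0 - 1*0 = 0 + 0 = 0)
(-7/86 + X(C(0, 0))) + (301 - 1*(-877)) = (-7/86 + 0) + (301 - 1*(-877)) = ((1/86)*(-7) + 0) + (301 + 877) = (-7/86 + 0) + 1178 = -7/86 + 1178 = 101301/86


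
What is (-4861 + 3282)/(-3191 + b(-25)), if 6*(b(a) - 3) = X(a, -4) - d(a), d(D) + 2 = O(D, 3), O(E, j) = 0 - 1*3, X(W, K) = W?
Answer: 4737/9574 ≈ 0.49478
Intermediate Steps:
O(E, j) = -3 (O(E, j) = 0 - 3 = -3)
d(D) = -5 (d(D) = -2 - 3 = -5)
b(a) = 23/6 + a/6 (b(a) = 3 + (a - 1*(-5))/6 = 3 + (a + 5)/6 = 3 + (5 + a)/6 = 3 + (⅚ + a/6) = 23/6 + a/6)
(-4861 + 3282)/(-3191 + b(-25)) = (-4861 + 3282)/(-3191 + (23/6 + (⅙)*(-25))) = -1579/(-3191 + (23/6 - 25/6)) = -1579/(-3191 - ⅓) = -1579/(-9574/3) = -1579*(-3/9574) = 4737/9574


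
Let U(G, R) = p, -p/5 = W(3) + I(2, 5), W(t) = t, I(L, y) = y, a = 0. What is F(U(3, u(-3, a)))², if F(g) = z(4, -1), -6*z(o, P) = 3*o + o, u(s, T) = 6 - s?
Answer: 64/9 ≈ 7.1111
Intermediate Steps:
p = -40 (p = -5*(3 + 5) = -5*8 = -40)
z(o, P) = -2*o/3 (z(o, P) = -(3*o + o)/6 = -2*o/3)
U(G, R) = -40
F(g) = -8/3 (F(g) = -⅔*4 = -8/3)
F(U(3, u(-3, a)))² = (-8/3)² = 64/9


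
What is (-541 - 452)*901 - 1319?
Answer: -896012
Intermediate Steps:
(-541 - 452)*901 - 1319 = -993*901 - 1319 = -894693 - 1319 = -896012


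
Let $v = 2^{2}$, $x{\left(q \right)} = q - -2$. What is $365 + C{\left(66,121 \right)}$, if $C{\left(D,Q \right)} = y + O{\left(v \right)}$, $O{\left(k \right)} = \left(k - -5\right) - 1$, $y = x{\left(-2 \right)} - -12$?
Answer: $385$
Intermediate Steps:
$x{\left(q \right)} = 2 + q$ ($x{\left(q \right)} = q + 2 = 2 + q$)
$v = 4$
$y = 12$ ($y = \left(2 - 2\right) - -12 = 0 + 12 = 12$)
$O{\left(k \right)} = 4 + k$ ($O{\left(k \right)} = \left(k + 5\right) - 1 = \left(5 + k\right) - 1 = 4 + k$)
$C{\left(D,Q \right)} = 20$ ($C{\left(D,Q \right)} = 12 + \left(4 + 4\right) = 12 + 8 = 20$)
$365 + C{\left(66,121 \right)} = 365 + 20 = 385$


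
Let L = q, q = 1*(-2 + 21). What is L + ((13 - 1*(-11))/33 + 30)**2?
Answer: 116543/121 ≈ 963.17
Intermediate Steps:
q = 19 (q = 1*19 = 19)
L = 19
L + ((13 - 1*(-11))/33 + 30)**2 = 19 + ((13 - 1*(-11))/33 + 30)**2 = 19 + ((13 + 11)*(1/33) + 30)**2 = 19 + (24*(1/33) + 30)**2 = 19 + (8/11 + 30)**2 = 19 + (338/11)**2 = 19 + 114244/121 = 116543/121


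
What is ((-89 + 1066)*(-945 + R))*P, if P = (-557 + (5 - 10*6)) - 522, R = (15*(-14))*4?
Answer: 1977633630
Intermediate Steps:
R = -840 (R = -210*4 = -840)
P = -1134 (P = (-557 + (5 - 60)) - 522 = (-557 - 55) - 522 = -612 - 522 = -1134)
((-89 + 1066)*(-945 + R))*P = ((-89 + 1066)*(-945 - 840))*(-1134) = (977*(-1785))*(-1134) = -1743945*(-1134) = 1977633630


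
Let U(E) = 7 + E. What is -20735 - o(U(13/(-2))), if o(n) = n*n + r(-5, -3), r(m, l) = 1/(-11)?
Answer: -912347/44 ≈ -20735.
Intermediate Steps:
r(m, l) = -1/11
o(n) = -1/11 + n**2 (o(n) = n*n - 1/11 = n**2 - 1/11 = -1/11 + n**2)
-20735 - o(U(13/(-2))) = -20735 - (-1/11 + (7 + 13/(-2))**2) = -20735 - (-1/11 + (7 + 13*(-1/2))**2) = -20735 - (-1/11 + (7 - 13/2)**2) = -20735 - (-1/11 + (1/2)**2) = -20735 - (-1/11 + 1/4) = -20735 - 1*7/44 = -20735 - 7/44 = -912347/44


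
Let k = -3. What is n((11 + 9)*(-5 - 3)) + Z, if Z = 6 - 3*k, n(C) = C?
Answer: -145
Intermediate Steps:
Z = 15 (Z = 6 - 3*(-3) = 6 + 9 = 15)
n((11 + 9)*(-5 - 3)) + Z = (11 + 9)*(-5 - 3) + 15 = 20*(-8) + 15 = -160 + 15 = -145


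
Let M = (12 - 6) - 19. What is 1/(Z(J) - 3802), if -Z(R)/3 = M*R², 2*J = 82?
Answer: 1/61757 ≈ 1.6192e-5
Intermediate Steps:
J = 41 (J = (½)*82 = 41)
M = -13 (M = 6 - 19 = -13)
Z(R) = 39*R² (Z(R) = -(-39)*R² = 39*R²)
1/(Z(J) - 3802) = 1/(39*41² - 3802) = 1/(39*1681 - 3802) = 1/(65559 - 3802) = 1/61757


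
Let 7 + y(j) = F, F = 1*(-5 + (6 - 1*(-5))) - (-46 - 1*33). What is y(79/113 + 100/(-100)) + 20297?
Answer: 20375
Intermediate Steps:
F = 85 (F = 1*(-5 + (6 + 5)) - (-46 - 33) = 1*(-5 + 11) - 1*(-79) = 1*6 + 79 = 6 + 79 = 85)
y(j) = 78 (y(j) = -7 + 85 = 78)
y(79/113 + 100/(-100)) + 20297 = 78 + 20297 = 20375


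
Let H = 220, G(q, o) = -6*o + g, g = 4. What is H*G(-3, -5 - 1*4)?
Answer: 12760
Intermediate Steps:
G(q, o) = 4 - 6*o (G(q, o) = -6*o + 4 = 4 - 6*o)
H*G(-3, -5 - 1*4) = 220*(4 - 6*(-5 - 1*4)) = 220*(4 - 6*(-5 - 4)) = 220*(4 - 6*(-9)) = 220*(4 + 54) = 220*58 = 12760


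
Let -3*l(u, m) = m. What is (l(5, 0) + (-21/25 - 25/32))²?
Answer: 1682209/640000 ≈ 2.6285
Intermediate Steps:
l(u, m) = -m/3
(l(5, 0) + (-21/25 - 25/32))² = (-⅓*0 + (-21/25 - 25/32))² = (0 + (-21*1/25 - 25*1/32))² = (0 + (-21/25 - 25/32))² = (0 - 1297/800)² = (-1297/800)² = 1682209/640000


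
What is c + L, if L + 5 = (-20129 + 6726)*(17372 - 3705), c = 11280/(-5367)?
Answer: -327706887694/1789 ≈ -1.8318e+8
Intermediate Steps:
c = -3760/1789 (c = 11280*(-1/5367) = -3760/1789 ≈ -2.1017)
L = -183178806 (L = -5 + (-20129 + 6726)*(17372 - 3705) = -5 - 13403*13667 = -5 - 183178801 = -183178806)
c + L = -3760/1789 - 183178806 = -327706887694/1789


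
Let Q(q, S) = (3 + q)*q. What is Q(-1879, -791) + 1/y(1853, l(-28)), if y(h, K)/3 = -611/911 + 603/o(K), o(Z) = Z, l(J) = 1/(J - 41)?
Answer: 400841472954145/113713764 ≈ 3.5250e+6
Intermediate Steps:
l(J) = 1/(-41 + J)
Q(q, S) = q*(3 + q)
y(h, K) = -1833/911 + 1809/K (y(h, K) = 3*(-611/911 + 603/K) = -1833/911 + 1809/K)
Q(-1879, -791) + 1/y(1853, l(-28)) = -1879*(3 - 1879) + 1/(-1833/911 + 1809/(1/(-41 - 28))) = -1879*(-1876) + 1/(-1833/911 + 1809/(1/(-69))) = 3525004 + 1/(-1833/911 + 1809/(-1/69)) = 3525004 + 1/(-1833/911 + 1809*(-69)) = 3525004 + 1/(-1833/911 - 124821) = 3525004 + 1/(-113713764/911) = 3525004 - 911/113713764 = 400841472954145/113713764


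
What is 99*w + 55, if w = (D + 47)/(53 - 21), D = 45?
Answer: 2717/8 ≈ 339.63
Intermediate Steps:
w = 23/8 (w = (45 + 47)/(53 - 21) = 92/32 = 92*(1/32) = 23/8 ≈ 2.8750)
99*w + 55 = 99*(23/8) + 55 = 2277/8 + 55 = 2717/8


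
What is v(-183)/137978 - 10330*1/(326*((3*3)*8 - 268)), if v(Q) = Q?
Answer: 353404943/2204060572 ≈ 0.16034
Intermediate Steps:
v(-183)/137978 - 10330*1/(326*((3*3)*8 - 268)) = -183/137978 - 10330*1/(326*((3*3)*8 - 268)) = -183*1/137978 - 10330*1/(326*(9*8 - 268)) = -183/137978 - 10330*1/(326*(72 - 268)) = -183/137978 - 10330/((-196*326)) = -183/137978 - 10330/(-63896) = -183/137978 - 10330*(-1/63896) = -183/137978 + 5165/31948 = 353404943/2204060572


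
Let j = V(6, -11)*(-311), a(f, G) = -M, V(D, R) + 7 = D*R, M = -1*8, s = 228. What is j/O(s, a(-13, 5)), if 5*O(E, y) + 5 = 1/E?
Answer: -25881420/1139 ≈ -22723.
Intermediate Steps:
M = -8
V(D, R) = -7 + D*R
a(f, G) = 8 (a(f, G) = -1*(-8) = 8)
O(E, y) = -1 + 1/(5*E)
j = 22703 (j = (-7 + 6*(-11))*(-311) = (-7 - 66)*(-311) = -73*(-311) = 22703)
j/O(s, a(-13, 5)) = 22703/(((1/5 - 1*228)/228)) = 22703/(((1/5 - 228)/228)) = 22703/(((1/228)*(-1139/5))) = 22703/(-1139/1140) = 22703*(-1140/1139) = -25881420/1139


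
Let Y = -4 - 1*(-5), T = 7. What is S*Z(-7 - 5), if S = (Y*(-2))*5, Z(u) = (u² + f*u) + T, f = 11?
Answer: -190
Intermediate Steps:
Y = 1 (Y = -4 + 5 = 1)
Z(u) = 7 + u² + 11*u (Z(u) = (u² + 11*u) + 7 = 7 + u² + 11*u)
S = -10 (S = (1*(-2))*5 = -2*5 = -10)
S*Z(-7 - 5) = -10*(7 + (-7 - 5)² + 11*(-7 - 5)) = -10*(7 + (-12)² + 11*(-12)) = -10*(7 + 144 - 132) = -10*19 = -190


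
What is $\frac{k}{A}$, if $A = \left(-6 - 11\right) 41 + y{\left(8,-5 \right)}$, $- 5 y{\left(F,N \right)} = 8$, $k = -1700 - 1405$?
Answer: $\frac{15525}{3493} \approx 4.4446$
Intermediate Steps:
$k = -3105$ ($k = -1700 - 1405 = -3105$)
$y{\left(F,N \right)} = - \frac{8}{5}$ ($y{\left(F,N \right)} = \left(- \frac{1}{5}\right) 8 = - \frac{8}{5}$)
$A = - \frac{3493}{5}$ ($A = \left(-6 - 11\right) 41 - \frac{8}{5} = \left(-17\right) 41 - \frac{8}{5} = -697 - \frac{8}{5} = - \frac{3493}{5} \approx -698.6$)
$\frac{k}{A} = - \frac{3105}{- \frac{3493}{5}} = \left(-3105\right) \left(- \frac{5}{3493}\right) = \frac{15525}{3493}$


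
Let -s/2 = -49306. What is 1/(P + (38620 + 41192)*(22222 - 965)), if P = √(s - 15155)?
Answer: 62835692/106604753106206237 - √9273/959442777955856133 ≈ 5.8943e-10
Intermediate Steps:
s = 98612 (s = -2*(-49306) = 98612)
P = 3*√9273 (P = √(98612 - 15155) = √83457 = 3*√9273 ≈ 288.89)
1/(P + (38620 + 41192)*(22222 - 965)) = 1/(3*√9273 + (38620 + 41192)*(22222 - 965)) = 1/(3*√9273 + 79812*21257) = 1/(3*√9273 + 1696563684) = 1/(1696563684 + 3*√9273)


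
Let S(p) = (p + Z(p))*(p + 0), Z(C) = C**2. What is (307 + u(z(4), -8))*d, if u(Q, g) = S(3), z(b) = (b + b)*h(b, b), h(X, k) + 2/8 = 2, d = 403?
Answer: 138229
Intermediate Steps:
h(X, k) = 7/4 (h(X, k) = -1/4 + 2 = 7/4)
S(p) = p*(p + p**2) (S(p) = (p + p**2)*(p + 0) = (p + p**2)*p = p*(p + p**2))
z(b) = 7*b/2 (z(b) = (b + b)*(7/4) = (2*b)*(7/4) = 7*b/2)
u(Q, g) = 36 (u(Q, g) = 3**2*(1 + 3) = 9*4 = 36)
(307 + u(z(4), -8))*d = (307 + 36)*403 = 343*403 = 138229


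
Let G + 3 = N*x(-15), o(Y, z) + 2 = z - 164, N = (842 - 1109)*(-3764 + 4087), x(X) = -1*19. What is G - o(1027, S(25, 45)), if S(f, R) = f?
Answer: 1638717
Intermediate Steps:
x(X) = -19
N = -86241 (N = -267*323 = -86241)
o(Y, z) = -166 + z (o(Y, z) = -2 + (z - 164) = -2 + (-164 + z) = -166 + z)
G = 1638576 (G = -3 - 86241*(-19) = -3 + 1638579 = 1638576)
G - o(1027, S(25, 45)) = 1638576 - (-166 + 25) = 1638576 - 1*(-141) = 1638576 + 141 = 1638717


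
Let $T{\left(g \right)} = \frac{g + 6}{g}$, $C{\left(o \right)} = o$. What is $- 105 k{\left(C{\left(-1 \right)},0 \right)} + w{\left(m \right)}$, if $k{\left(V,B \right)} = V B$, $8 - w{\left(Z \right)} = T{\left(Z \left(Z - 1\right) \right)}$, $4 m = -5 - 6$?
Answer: $\frac{353}{55} \approx 6.4182$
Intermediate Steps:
$m = - \frac{11}{4}$ ($m = \frac{-5 - 6}{4} = \frac{1}{4} \left(-11\right) = - \frac{11}{4} \approx -2.75$)
$T{\left(g \right)} = \frac{6 + g}{g}$
$w{\left(Z \right)} = 8 - \frac{6 + Z \left(-1 + Z\right)}{Z \left(-1 + Z\right)}$ ($w{\left(Z \right)} = 8 - \frac{6 + Z \left(Z - 1\right)}{Z \left(Z - 1\right)} = 8 - \frac{6 + Z \left(-1 + Z\right)}{Z \left(-1 + Z\right)}$)
$k{\left(V,B \right)} = B V$
$- 105 k{\left(C{\left(-1 \right)},0 \right)} + w{\left(m \right)} = - 105 \cdot 0 \left(-1\right) + \frac{-6 + 7 \left(- \frac{11}{4}\right) \left(-1 - \frac{11}{4}\right)}{\left(- \frac{11}{4}\right) \left(-1 - \frac{11}{4}\right)} = \left(-105\right) 0 - \frac{4 \left(-6 + 7 \left(- \frac{11}{4}\right) \left(- \frac{15}{4}\right)\right)}{11 \left(- \frac{15}{4}\right)} = 0 - - \frac{16 \left(-6 + \frac{1155}{16}\right)}{165} = 0 - \left(- \frac{16}{165}\right) \frac{1059}{16} = 0 + \frac{353}{55} = \frac{353}{55}$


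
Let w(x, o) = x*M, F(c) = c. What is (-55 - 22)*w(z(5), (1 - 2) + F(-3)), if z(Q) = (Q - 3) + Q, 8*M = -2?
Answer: 539/4 ≈ 134.75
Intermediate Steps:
M = -¼ (M = (⅛)*(-2) = -¼ ≈ -0.25000)
z(Q) = -3 + 2*Q (z(Q) = (-3 + Q) + Q = -3 + 2*Q)
w(x, o) = -x/4 (w(x, o) = x*(-¼) = -x/4)
(-55 - 22)*w(z(5), (1 - 2) + F(-3)) = (-55 - 22)*(-(-3 + 2*5)/4) = -(-77)*(-3 + 10)/4 = -(-77)*7/4 = -77*(-7/4) = 539/4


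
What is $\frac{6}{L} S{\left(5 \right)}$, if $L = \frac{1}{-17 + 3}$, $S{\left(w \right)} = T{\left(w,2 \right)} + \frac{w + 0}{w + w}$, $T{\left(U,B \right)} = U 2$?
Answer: $-882$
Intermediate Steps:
$T{\left(U,B \right)} = 2 U$
$S{\left(w \right)} = \frac{1}{2} + 2 w$ ($S{\left(w \right)} = 2 w + \frac{w + 0}{w + w} = 2 w + \frac{w}{2 w} = 2 w + w \frac{1}{2 w} = 2 w + \frac{1}{2} = \frac{1}{2} + 2 w$)
$L = - \frac{1}{14}$ ($L = \frac{1}{-14} = - \frac{1}{14} \approx -0.071429$)
$\frac{6}{L} S{\left(5 \right)} = \frac{6}{- \frac{1}{14}} \left(\frac{1}{2} + 2 \cdot 5\right) = 6 \left(-14\right) \left(\frac{1}{2} + 10\right) = \left(-84\right) \frac{21}{2} = -882$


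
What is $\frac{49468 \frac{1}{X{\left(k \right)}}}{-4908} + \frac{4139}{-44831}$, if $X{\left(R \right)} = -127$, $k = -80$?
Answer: $- \frac{713002}{55007637} \approx -0.012962$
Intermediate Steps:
$\frac{49468 \frac{1}{X{\left(k \right)}}}{-4908} + \frac{4139}{-44831} = \frac{49468 \frac{1}{-127}}{-4908} + \frac{4139}{-44831} = 49468 \left(- \frac{1}{127}\right) \left(- \frac{1}{4908}\right) + 4139 \left(- \frac{1}{44831}\right) = \left(- \frac{49468}{127}\right) \left(- \frac{1}{4908}\right) - \frac{4139}{44831} = \frac{12367}{155829} - \frac{4139}{44831} = - \frac{713002}{55007637}$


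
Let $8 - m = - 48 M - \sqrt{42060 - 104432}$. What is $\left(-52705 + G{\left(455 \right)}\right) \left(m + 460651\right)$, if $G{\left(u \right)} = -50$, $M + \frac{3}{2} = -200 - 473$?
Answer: $-22594069665 - 105510 i \sqrt{15593} \approx -2.2594 \cdot 10^{10} - 1.3175 \cdot 10^{7} i$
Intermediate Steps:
$M = - \frac{1349}{2}$ ($M = - \frac{3}{2} - 673 = - \frac{1349}{2} \approx -674.5$)
$m = -32368 + 2 i \sqrt{15593}$ ($m = 8 - \left(\left(-48\right) \left(- \frac{1349}{2}\right) - \sqrt{42060 - 104432}\right) = 8 - \left(32376 - \sqrt{-62372}\right) = 8 - \left(32376 - 2 i \sqrt{15593}\right) = -32368 + 2 i \sqrt{15593} \approx -32368.0 + 249.74 i$)
$\left(-52705 + G{\left(455 \right)}\right) \left(m + 460651\right) = \left(-52705 - 50\right) \left(\left(-32368 + 2 i \sqrt{15593}\right) + 460651\right) = - 52755 \left(428283 + 2 i \sqrt{15593}\right) = -22594069665 - 105510 i \sqrt{15593}$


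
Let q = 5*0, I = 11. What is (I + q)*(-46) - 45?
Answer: -551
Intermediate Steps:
q = 0
(I + q)*(-46) - 45 = (11 + 0)*(-46) - 45 = 11*(-46) - 45 = -506 - 45 = -551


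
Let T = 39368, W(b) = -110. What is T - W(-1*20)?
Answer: 39478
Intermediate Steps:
T - W(-1*20) = 39368 - 1*(-110) = 39368 + 110 = 39478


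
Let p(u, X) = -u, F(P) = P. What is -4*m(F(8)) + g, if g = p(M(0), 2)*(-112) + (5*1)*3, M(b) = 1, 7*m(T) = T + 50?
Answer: 657/7 ≈ 93.857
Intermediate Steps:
m(T) = 50/7 + T/7 (m(T) = (T + 50)/7 = (50 + T)/7 = 50/7 + T/7)
g = 127 (g = -1*1*(-112) + (5*1)*3 = -1*(-112) + 5*3 = 112 + 15 = 127)
-4*m(F(8)) + g = -4*(50/7 + (⅐)*8) + 127 = -4*(50/7 + 8/7) + 127 = -4*58/7 + 127 = -232/7 + 127 = 657/7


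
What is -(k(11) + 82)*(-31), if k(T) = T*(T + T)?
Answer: 10044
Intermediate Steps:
k(T) = 2*T**2 (k(T) = T*(2*T) = 2*T**2)
-(k(11) + 82)*(-31) = -(2*11**2 + 82)*(-31) = -(2*121 + 82)*(-31) = -(242 + 82)*(-31) = -324*(-31) = -1*(-10044) = 10044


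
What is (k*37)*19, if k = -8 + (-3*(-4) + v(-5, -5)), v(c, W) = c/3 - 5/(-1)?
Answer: 15466/3 ≈ 5155.3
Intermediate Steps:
v(c, W) = 5 + c/3 (v(c, W) = c*(⅓) - 5*(-1) = c/3 + 5 = 5 + c/3)
k = 22/3 (k = -8 + (-3*(-4) + (5 + (⅓)*(-5))) = -8 + (12 + (5 - 5/3)) = -8 + (12 + 10/3) = -8 + 46/3 = 22/3 ≈ 7.3333)
(k*37)*19 = ((22/3)*37)*19 = (814/3)*19 = 15466/3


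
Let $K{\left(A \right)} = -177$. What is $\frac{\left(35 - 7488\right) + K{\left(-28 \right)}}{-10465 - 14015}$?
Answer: $\frac{763}{2448} \approx 0.31168$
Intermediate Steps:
$\frac{\left(35 - 7488\right) + K{\left(-28 \right)}}{-10465 - 14015} = \frac{\left(35 - 7488\right) - 177}{-10465 - 14015} = \frac{\left(35 - 7488\right) - 177}{-24480} = \left(-7453 - 177\right) \left(- \frac{1}{24480}\right) = \left(-7630\right) \left(- \frac{1}{24480}\right) = \frac{763}{2448}$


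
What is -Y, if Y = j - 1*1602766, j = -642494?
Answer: 2245260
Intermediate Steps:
Y = -2245260 (Y = -642494 - 1*1602766 = -642494 - 1602766 = -2245260)
-Y = -1*(-2245260) = 2245260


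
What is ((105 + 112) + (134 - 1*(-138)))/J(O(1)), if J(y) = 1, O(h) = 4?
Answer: 489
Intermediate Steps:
((105 + 112) + (134 - 1*(-138)))/J(O(1)) = ((105 + 112) + (134 - 1*(-138)))/1 = (217 + (134 + 138))*1 = (217 + 272)*1 = 489*1 = 489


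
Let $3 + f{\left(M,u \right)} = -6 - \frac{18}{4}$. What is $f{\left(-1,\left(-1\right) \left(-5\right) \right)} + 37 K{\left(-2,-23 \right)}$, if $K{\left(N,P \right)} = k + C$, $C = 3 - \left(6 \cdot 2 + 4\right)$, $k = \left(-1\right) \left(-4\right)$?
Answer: $- \frac{693}{2} \approx -346.5$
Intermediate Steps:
$k = 4$
$C = -13$ ($C = 3 - \left(12 + 4\right) = 3 - 16 = -13$)
$f{\left(M,u \right)} = - \frac{27}{2}$ ($f{\left(M,u \right)} = -3 - \left(6 + \frac{18}{4}\right) = -3 - \left(6 + 18 \cdot \frac{1}{4}\right) = -3 - \frac{21}{2} = - \frac{27}{2}$)
$K{\left(N,P \right)} = -9$ ($K{\left(N,P \right)} = 4 - 13 = -9$)
$f{\left(-1,\left(-1\right) \left(-5\right) \right)} + 37 K{\left(-2,-23 \right)} = - \frac{27}{2} + 37 \left(-9\right) = - \frac{27}{2} - 333 = - \frac{693}{2}$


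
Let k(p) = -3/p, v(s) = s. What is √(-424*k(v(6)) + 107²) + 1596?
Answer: 1596 + 13*√69 ≈ 1704.0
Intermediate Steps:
√(-424*k(v(6)) + 107²) + 1596 = √(-(-1272)/6 + 107²) + 1596 = √(-(-1272)/6 + 11449) + 1596 = √(-424*(-½) + 11449) + 1596 = √(212 + 11449) + 1596 = √11661 + 1596 = 13*√69 + 1596 = 1596 + 13*√69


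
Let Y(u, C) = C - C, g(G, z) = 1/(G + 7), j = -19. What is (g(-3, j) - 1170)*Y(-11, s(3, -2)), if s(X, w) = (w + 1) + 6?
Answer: 0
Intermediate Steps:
g(G, z) = 1/(7 + G)
s(X, w) = 7 + w (s(X, w) = (1 + w) + 6 = 7 + w)
Y(u, C) = 0
(g(-3, j) - 1170)*Y(-11, s(3, -2)) = (1/(7 - 3) - 1170)*0 = (1/4 - 1170)*0 = (¼ - 1170)*0 = -4679/4*0 = 0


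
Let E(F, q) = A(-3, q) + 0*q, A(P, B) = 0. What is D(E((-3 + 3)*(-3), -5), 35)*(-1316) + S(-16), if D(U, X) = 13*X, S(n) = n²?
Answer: -598524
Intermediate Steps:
E(F, q) = 0 (E(F, q) = 0 + 0*q = 0 + 0 = 0)
D(E((-3 + 3)*(-3), -5), 35)*(-1316) + S(-16) = (13*35)*(-1316) + (-16)² = 455*(-1316) + 256 = -598780 + 256 = -598524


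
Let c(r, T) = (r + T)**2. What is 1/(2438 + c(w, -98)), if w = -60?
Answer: 1/27402 ≈ 3.6494e-5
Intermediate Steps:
c(r, T) = (T + r)**2
1/(2438 + c(w, -98)) = 1/(2438 + (-98 - 60)**2) = 1/(2438 + (-158)**2) = 1/(2438 + 24964) = 1/27402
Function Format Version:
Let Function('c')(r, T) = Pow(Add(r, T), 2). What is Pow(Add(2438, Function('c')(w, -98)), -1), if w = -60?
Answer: Rational(1, 27402) ≈ 3.6494e-5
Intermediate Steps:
Function('c')(r, T) = Pow(Add(T, r), 2)
Pow(Add(2438, Function('c')(w, -98)), -1) = Pow(Add(2438, Pow(Add(-98, -60), 2)), -1) = Pow(Add(2438, Pow(-158, 2)), -1) = Pow(Add(2438, 24964), -1) = Pow(27402, -1) = Rational(1, 27402)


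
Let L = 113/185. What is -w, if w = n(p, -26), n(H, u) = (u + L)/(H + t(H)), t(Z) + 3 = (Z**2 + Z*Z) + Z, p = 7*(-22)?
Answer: 4697/8717385 ≈ 0.00053881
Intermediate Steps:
p = -154
L = 113/185 (L = 113*(1/185) = 113/185 ≈ 0.61081)
t(Z) = -3 + Z + 2*Z**2 (t(Z) = -3 + ((Z**2 + Z*Z) + Z) = -3 + ((Z**2 + Z**2) + Z) = -3 + (2*Z**2 + Z) = -3 + (Z + 2*Z**2) = -3 + Z + 2*Z**2)
n(H, u) = (113/185 + u)/(-3 + 2*H + 2*H**2) (n(H, u) = (u + 113/185)/(H + (-3 + H + 2*H**2)) = (113/185 + u)/(-3 + 2*H + 2*H**2))
w = -4697/8717385 (w = (113 + 185*(-26))/(185*(-3 + 2*(-154) + 2*(-154)**2)) = (113 - 4810)/(185*(-3 - 308 + 2*23716)) = (1/185)*(-4697)/(-3 - 308 + 47432) = (1/185)*(-4697)/47121 = (1/185)*(1/47121)*(-4697) = -4697/8717385 ≈ -0.00053881)
-w = -1*(-4697/8717385) = 4697/8717385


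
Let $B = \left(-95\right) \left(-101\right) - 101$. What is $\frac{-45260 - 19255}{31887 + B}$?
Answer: $- \frac{64515}{41381} \approx -1.559$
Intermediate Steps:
$B = 9494$ ($B = 9595 - 101 = 9494$)
$\frac{-45260 - 19255}{31887 + B} = \frac{-45260 - 19255}{31887 + 9494} = \frac{-45260 - 19255}{41381} = \left(-64515\right) \frac{1}{41381} = - \frac{64515}{41381}$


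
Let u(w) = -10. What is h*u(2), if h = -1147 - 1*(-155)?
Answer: 9920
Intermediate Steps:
h = -992 (h = -1147 + 155 = -992)
h*u(2) = -992*(-10) = 9920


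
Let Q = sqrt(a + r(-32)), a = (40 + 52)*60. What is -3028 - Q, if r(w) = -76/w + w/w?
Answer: -3028 - sqrt(88374)/4 ≈ -3102.3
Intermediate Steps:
r(w) = 1 - 76/w (r(w) = -76/w + 1 = 1 - 76/w)
a = 5520 (a = 92*60 = 5520)
Q = sqrt(88374)/4 (Q = sqrt(5520 + (-76 - 32)/(-32)) = sqrt(5520 - 1/32*(-108)) = sqrt(5520 + 27/8) = sqrt(44187/8) = sqrt(88374)/4 ≈ 74.319)
-3028 - Q = -3028 - sqrt(88374)/4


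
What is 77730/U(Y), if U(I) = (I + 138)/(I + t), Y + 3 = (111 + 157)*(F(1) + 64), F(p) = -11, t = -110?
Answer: 1095293430/14339 ≈ 76386.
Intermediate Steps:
Y = 14201 (Y = -3 + (111 + 157)*(-11 + 64) = -3 + 268*53 = -3 + 14204 = 14201)
U(I) = (138 + I)/(-110 + I) (U(I) = (I + 138)/(I - 110) = (138 + I)/(-110 + I))
77730/U(Y) = 77730/(((138 + 14201)/(-110 + 14201))) = 77730/((14339/14091)) = 77730/(((1/14091)*14339)) = 77730/(14339/14091) = 77730*(14091/14339) = 1095293430/14339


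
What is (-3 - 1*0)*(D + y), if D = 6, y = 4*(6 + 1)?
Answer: -102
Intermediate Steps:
y = 28 (y = 4*7 = 28)
(-3 - 1*0)*(D + y) = (-3 - 1*0)*(6 + 28) = (-3 + 0)*34 = -3*34 = -102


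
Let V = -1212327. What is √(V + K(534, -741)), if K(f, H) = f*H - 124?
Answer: I*√1608145 ≈ 1268.1*I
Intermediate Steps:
K(f, H) = -124 + H*f (K(f, H) = H*f - 124 = -124 + H*f)
√(V + K(534, -741)) = √(-1212327 + (-124 - 741*534)) = √(-1212327 + (-124 - 395694)) = √(-1212327 - 395818) = √(-1608145) = I*√1608145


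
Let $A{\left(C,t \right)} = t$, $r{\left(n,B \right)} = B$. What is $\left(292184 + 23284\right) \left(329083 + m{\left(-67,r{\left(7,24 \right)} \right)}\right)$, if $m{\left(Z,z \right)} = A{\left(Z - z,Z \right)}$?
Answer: $103794019488$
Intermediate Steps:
$m{\left(Z,z \right)} = Z$
$\left(292184 + 23284\right) \left(329083 + m{\left(-67,r{\left(7,24 \right)} \right)}\right) = \left(292184 + 23284\right) \left(329083 - 67\right) = 315468 \cdot 329016 = 103794019488$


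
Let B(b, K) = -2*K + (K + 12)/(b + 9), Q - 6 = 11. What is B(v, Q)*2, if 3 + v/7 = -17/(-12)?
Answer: -2396/25 ≈ -95.840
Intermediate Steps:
v = -133/12 (v = -21 + 7*(-17/(-12)) = -21 + 7*(-17*(-1/12)) = -21 + 7*(17/12) = -21 + 119/12 = -133/12 ≈ -11.083)
Q = 17 (Q = 6 + 11 = 17)
B(b, K) = -2*K + (12 + K)/(9 + b)
B(v, Q)*2 = ((12 - 17*17 - 2*17*(-133/12))/(9 - 133/12))*2 = ((12 - 289 + 2261/6)/(-25/12))*2 = -12/25*599/6*2 = -1198/25*2 = -2396/25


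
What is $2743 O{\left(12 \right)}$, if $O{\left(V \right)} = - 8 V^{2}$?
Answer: $-3159936$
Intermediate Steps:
$2743 O{\left(12 \right)} = 2743 \left(- 8 \cdot 12^{2}\right) = 2743 \left(\left(-8\right) 144\right) = 2743 \left(-1152\right) = -3159936$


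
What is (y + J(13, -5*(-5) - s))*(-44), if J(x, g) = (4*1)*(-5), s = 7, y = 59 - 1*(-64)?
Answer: -4532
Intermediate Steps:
y = 123 (y = 59 + 64 = 123)
J(x, g) = -20 (J(x, g) = 4*(-5) = -20)
(y + J(13, -5*(-5) - s))*(-44) = (123 - 20)*(-44) = 103*(-44) = -4532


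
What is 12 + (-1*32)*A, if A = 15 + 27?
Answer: -1332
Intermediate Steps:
A = 42
12 + (-1*32)*A = 12 - 1*32*42 = 12 - 32*42 = 12 - 1344 = -1332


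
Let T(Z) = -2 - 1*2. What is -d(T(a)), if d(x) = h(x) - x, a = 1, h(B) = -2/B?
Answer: -9/2 ≈ -4.5000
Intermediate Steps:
T(Z) = -4 (T(Z) = -2 - 2 = -4)
d(x) = -x - 2/x (d(x) = -2/x - x = -x - 2/x)
-d(T(a)) = -(-1*(-4) - 2/(-4)) = -(4 - 2*(-¼)) = -(4 + ½) = -1*9/2 = -9/2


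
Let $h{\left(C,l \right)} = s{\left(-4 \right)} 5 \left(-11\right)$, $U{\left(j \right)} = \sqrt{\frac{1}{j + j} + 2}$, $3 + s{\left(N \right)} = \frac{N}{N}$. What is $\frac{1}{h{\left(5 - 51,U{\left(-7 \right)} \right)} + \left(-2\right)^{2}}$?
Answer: $\frac{1}{114} \approx 0.0087719$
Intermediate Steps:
$s{\left(N \right)} = -2$ ($s{\left(N \right)} = -3 + \frac{N}{N} = -3 + 1 = -2$)
$U{\left(j \right)} = \sqrt{2 + \frac{1}{2 j}}$ ($U{\left(j \right)} = \sqrt{\frac{1}{2 j} + 2} = \sqrt{2 + \frac{1}{2 j}}$)
$h{\left(C,l \right)} = 110$ ($h{\left(C,l \right)} = \left(-2\right) 5 \left(-11\right) = \left(-10\right) \left(-11\right) = 110$)
$\frac{1}{h{\left(5 - 51,U{\left(-7 \right)} \right)} + \left(-2\right)^{2}} = \frac{1}{110 + \left(-2\right)^{2}} = \frac{1}{110 + 4} = \frac{1}{114}$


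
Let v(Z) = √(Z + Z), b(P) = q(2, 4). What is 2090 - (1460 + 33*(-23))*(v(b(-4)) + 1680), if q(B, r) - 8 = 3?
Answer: -1175590 - 701*√22 ≈ -1.1789e+6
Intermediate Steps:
q(B, r) = 11 (q(B, r) = 8 + 3 = 11)
b(P) = 11
v(Z) = √2*√Z (v(Z) = √(2*Z) = √2*√Z)
2090 - (1460 + 33*(-23))*(v(b(-4)) + 1680) = 2090 - (1460 + 33*(-23))*(√2*√11 + 1680) = 2090 - (1460 - 759)*(√22 + 1680) = 2090 - 701*(1680 + √22) = 2090 - (1177680 + 701*√22) = 2090 + (-1177680 - 701*√22) = -1175590 - 701*√22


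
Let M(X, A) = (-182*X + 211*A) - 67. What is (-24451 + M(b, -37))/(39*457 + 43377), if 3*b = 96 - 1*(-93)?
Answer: -14597/20400 ≈ -0.71554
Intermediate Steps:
b = 63 (b = (96 - 1*(-93))/3 = (96 + 93)/3 = (1/3)*189 = 63)
M(X, A) = -67 - 182*X + 211*A
(-24451 + M(b, -37))/(39*457 + 43377) = (-24451 + (-67 - 182*63 + 211*(-37)))/(39*457 + 43377) = (-24451 + (-67 - 11466 - 7807))/(17823 + 43377) = (-24451 - 19340)/61200 = -43791*1/61200 = -14597/20400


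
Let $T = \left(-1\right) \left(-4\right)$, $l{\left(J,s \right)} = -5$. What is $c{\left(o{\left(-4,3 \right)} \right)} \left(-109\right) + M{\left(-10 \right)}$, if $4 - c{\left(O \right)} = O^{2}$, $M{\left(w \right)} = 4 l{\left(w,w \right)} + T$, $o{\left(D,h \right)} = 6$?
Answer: $3472$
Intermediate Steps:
$T = 4$
$M{\left(w \right)} = -16$ ($M{\left(w \right)} = 4 \left(-5\right) + 4 = -20 + 4 = -16$)
$c{\left(O \right)} = 4 - O^{2}$
$c{\left(o{\left(-4,3 \right)} \right)} \left(-109\right) + M{\left(-10 \right)} = \left(4 - 6^{2}\right) \left(-109\right) - 16 = \left(4 - 36\right) \left(-109\right) - 16 = \left(-32\right) \left(-109\right) - 16 = 3488 - 16 = 3472$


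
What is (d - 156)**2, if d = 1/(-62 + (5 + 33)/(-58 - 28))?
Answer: 175479723409/7209225 ≈ 24341.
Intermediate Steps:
d = -43/2685 (d = 1/(-62 + 38/(-86)) = 1/(-62 + 38*(-1/86)) = 1/(-62 - 19/43) = 1/(-2685/43) = -43/2685 ≈ -0.016015)
(d - 156)**2 = (-43/2685 - 156)**2 = (-418903/2685)**2 = 175479723409/7209225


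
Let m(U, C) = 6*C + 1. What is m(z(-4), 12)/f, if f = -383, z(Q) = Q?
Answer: -73/383 ≈ -0.19060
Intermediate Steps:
m(U, C) = 1 + 6*C
m(z(-4), 12)/f = (1 + 6*12)/(-383) = (1 + 72)*(-1/383) = 73*(-1/383) = -73/383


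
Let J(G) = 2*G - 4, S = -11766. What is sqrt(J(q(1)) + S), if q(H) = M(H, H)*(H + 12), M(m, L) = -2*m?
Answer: I*sqrt(11822) ≈ 108.73*I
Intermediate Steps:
q(H) = -2*H*(12 + H) (q(H) = (-2*H)*(H + 12) = (-2*H)*(12 + H) = -2*H*(12 + H))
J(G) = -4 + 2*G
sqrt(J(q(1)) + S) = sqrt((-4 + 2*(-2*1*(12 + 1))) - 11766) = sqrt((-4 + 2*(-2*1*13)) - 11766) = sqrt((-4 + 2*(-26)) - 11766) = sqrt((-4 - 52) - 11766) = sqrt(-56 - 11766) = sqrt(-11822) = I*sqrt(11822)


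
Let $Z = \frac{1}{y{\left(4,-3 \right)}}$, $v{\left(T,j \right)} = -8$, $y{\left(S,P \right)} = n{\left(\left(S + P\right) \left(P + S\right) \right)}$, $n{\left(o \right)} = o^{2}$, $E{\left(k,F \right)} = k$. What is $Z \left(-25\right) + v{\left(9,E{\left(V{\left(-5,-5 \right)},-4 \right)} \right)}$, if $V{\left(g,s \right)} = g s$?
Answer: $-33$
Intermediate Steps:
$y{\left(S,P \right)} = \left(P + S\right)^{4}$ ($y{\left(S,P \right)} = \left(\left(S + P\right) \left(P + S\right)\right)^{2} = \left(\left(P + S\right) \left(P + S\right)\right)^{2} = \left(\left(P + S\right)^{2}\right)^{2} = \left(P + S\right)^{4}$)
$Z = 1$ ($Z = \frac{1}{\left(\left(-3\right)^{2} + 4^{2} + 2 \left(-3\right) 4\right)^{2}} = \frac{1}{\left(9 + 16 - 24\right)^{2}} = \frac{1}{1^{2}} = 1^{-1} = 1$)
$Z \left(-25\right) + v{\left(9,E{\left(V{\left(-5,-5 \right)},-4 \right)} \right)} = 1 \left(-25\right) - 8 = -25 - 8 = -33$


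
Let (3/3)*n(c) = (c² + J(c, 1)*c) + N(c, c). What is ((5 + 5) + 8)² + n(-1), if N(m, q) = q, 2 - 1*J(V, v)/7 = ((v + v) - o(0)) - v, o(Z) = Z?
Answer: 317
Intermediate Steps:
J(V, v) = 14 - 7*v (J(V, v) = 14 - 7*(((v + v) - 1*0) - v) = 14 - 7*((2*v + 0) - v) = 14 - 7*(2*v - v) = 14 - 7*v)
n(c) = c² + 8*c (n(c) = (c² + (14 - 7*1)*c) + c = (c² + (14 - 7)*c) + c = (c² + 7*c) + c = c² + 8*c)
((5 + 5) + 8)² + n(-1) = ((5 + 5) + 8)² - (8 - 1) = (10 + 8)² - 1*7 = 18² - 7 = 324 - 7 = 317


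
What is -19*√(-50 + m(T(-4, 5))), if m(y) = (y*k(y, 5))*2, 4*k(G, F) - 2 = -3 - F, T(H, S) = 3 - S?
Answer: -38*I*√11 ≈ -126.03*I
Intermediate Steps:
k(G, F) = -¼ - F/4 (k(G, F) = ½ + (-3 - F)/4 = ½ + (-¾ - F/4) = -¼ - F/4)
m(y) = -3*y (m(y) = (y*(-¼ - ¼*5))*2 = (y*(-¼ - 5/4))*2 = (y*(-3/2))*2 = -3*y/2*2 = -3*y)
-19*√(-50 + m(T(-4, 5))) = -19*√(-50 - 3*(3 - 1*5)) = -19*√(-50 - 3*(3 - 5)) = -19*√(-50 - 3*(-2)) = -19*√(-50 + 6) = -38*I*√11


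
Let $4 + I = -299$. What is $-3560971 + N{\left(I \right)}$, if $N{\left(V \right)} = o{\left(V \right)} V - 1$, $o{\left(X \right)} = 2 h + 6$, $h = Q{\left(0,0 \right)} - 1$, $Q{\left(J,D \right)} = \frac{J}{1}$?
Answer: $-3562184$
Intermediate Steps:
$Q{\left(J,D \right)} = J$ ($Q{\left(J,D \right)} = J 1 = J$)
$I = -303$ ($I = -4 - 299 = -303$)
$h = -1$ ($h = 0 - 1 = -1$)
$o{\left(X \right)} = 4$ ($o{\left(X \right)} = 2 \left(-1\right) + 6 = -2 + 6 = 4$)
$N{\left(V \right)} = -1 + 4 V$ ($N{\left(V \right)} = 4 V - 1 = -1 + 4 V$)
$-3560971 + N{\left(I \right)} = -3560971 + \left(-1 + 4 \left(-303\right)\right) = -3560971 - 1213 = -3562184$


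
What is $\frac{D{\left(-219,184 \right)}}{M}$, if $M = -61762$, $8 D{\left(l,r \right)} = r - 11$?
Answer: $- \frac{173}{494096} \approx -0.00035013$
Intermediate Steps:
$D{\left(l,r \right)} = - \frac{11}{8} + \frac{r}{8}$ ($D{\left(l,r \right)} = \frac{r - 11}{8} = \frac{-11 + r}{8} = - \frac{11}{8} + \frac{r}{8}$)
$\frac{D{\left(-219,184 \right)}}{M} = \frac{- \frac{11}{8} + \frac{1}{8} \cdot 184}{-61762} = \left(- \frac{11}{8} + 23\right) \left(- \frac{1}{61762}\right) = \frac{173}{8} \left(- \frac{1}{61762}\right) = - \frac{173}{494096}$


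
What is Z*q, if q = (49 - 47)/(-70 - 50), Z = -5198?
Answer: 2599/30 ≈ 86.633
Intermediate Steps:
q = -1/60 (q = 2/(-120) = 2*(-1/120) = -1/60 ≈ -0.016667)
Z*q = -5198*(-1/60) = 2599/30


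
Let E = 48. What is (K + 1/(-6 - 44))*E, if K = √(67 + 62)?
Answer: -24/25 + 48*√129 ≈ 544.21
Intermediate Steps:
K = √129 ≈ 11.358
(K + 1/(-6 - 44))*E = (√129 + 1/(-6 - 44))*48 = (√129 + 1/(-50))*48 = (√129 - 1/50)*48 = (-1/50 + √129)*48 = -24/25 + 48*√129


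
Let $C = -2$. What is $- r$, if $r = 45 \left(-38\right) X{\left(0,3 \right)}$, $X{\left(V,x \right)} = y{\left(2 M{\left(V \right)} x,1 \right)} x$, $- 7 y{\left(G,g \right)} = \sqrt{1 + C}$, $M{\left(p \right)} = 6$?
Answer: $- \frac{5130 i}{7} \approx - 732.86 i$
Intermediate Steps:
$y{\left(G,g \right)} = - \frac{i}{7}$ ($y{\left(G,g \right)} = - \frac{\sqrt{1 - 2}}{7} = - \frac{\sqrt{-1}}{7} = - \frac{i}{7}$)
$X{\left(V,x \right)} = - \frac{i x}{7}$ ($X{\left(V,x \right)} = - \frac{i}{7} x = - \frac{i x}{7}$)
$r = \frac{5130 i}{7}$ ($r = 45 \left(-38\right) \left(\left(- \frac{1}{7}\right) i 3\right) = - 1710 \left(- \frac{3 i}{7}\right) = \frac{5130 i}{7} \approx 732.86 i$)
$- r = - \frac{5130 i}{7}$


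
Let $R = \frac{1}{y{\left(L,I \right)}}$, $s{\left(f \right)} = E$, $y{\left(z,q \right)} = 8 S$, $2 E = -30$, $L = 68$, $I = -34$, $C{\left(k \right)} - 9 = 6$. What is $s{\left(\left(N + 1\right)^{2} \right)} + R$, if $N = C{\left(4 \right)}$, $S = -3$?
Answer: $- \frac{361}{24} \approx -15.042$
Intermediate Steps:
$C{\left(k \right)} = 15$ ($C{\left(k \right)} = 9 + 6 = 15$)
$N = 15$
$E = -15$ ($E = \frac{1}{2} \left(-30\right) = -15$)
$y{\left(z,q \right)} = -24$ ($y{\left(z,q \right)} = 8 \left(-3\right) = -24$)
$s{\left(f \right)} = -15$
$R = - \frac{1}{24}$ ($R = \frac{1}{-24} = - \frac{1}{24} \approx -0.041667$)
$s{\left(\left(N + 1\right)^{2} \right)} + R = -15 - \frac{1}{24} = - \frac{361}{24}$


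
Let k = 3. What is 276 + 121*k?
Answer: 639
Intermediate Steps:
276 + 121*k = 276 + 121*3 = 276 + 363 = 639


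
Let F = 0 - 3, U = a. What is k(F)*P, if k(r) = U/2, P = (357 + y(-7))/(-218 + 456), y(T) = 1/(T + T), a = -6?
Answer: -14991/3332 ≈ -4.4991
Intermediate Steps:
U = -6
y(T) = 1/(2*T)
F = -3
P = 4997/3332 (P = (357 + (1/2)/(-7))/(-218 + 456) = (357 + (1/2)*(-1/7))/238 = (357 - 1/14)*(1/238) = (4997/14)*(1/238) = 4997/3332 ≈ 1.4997)
k(r) = -3 (k(r) = -6/2 = -6*1/2 = -3)
k(F)*P = -3*4997/3332 = -14991/3332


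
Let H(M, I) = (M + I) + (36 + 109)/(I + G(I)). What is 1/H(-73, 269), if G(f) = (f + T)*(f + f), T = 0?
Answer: 144991/28418381 ≈ 0.0051020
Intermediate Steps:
G(f) = 2*f² (G(f) = (f + 0)*(f + f) = f*(2*f) = 2*f²)
H(M, I) = I + M + 145/(I + 2*I²) (H(M, I) = (M + I) + (36 + 109)/(I + 2*I²) = (I + M) + 145/(I + 2*I²) = I + M + 145/(I + 2*I²))
1/H(-73, 269) = 1/((145 + 269² + 2*269³ + 269*(-73) + 2*(-73)*269²)/(269*(1 + 2*269))) = 1/((145 + 72361 + 2*19465109 - 19637 + 2*(-73)*72361)/(269*(1 + 538))) = 1/((1/269)*(145 + 72361 + 38930218 - 19637 - 10564706)/539) = 1/((1/269)*(1/539)*28418381) = 1/(28418381/144991) = 144991/28418381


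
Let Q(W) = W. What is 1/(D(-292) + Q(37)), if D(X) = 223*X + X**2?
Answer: 1/20185 ≈ 4.9542e-5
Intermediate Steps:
D(X) = X**2 + 223*X
1/(D(-292) + Q(37)) = 1/(-292*(223 - 292) + 37) = 1/(-292*(-69) + 37) = 1/(20148 + 37) = 1/20185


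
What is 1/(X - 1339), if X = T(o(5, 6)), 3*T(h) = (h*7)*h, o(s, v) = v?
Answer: -1/1255 ≈ -0.00079681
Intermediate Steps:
T(h) = 7*h²/3 (T(h) = ((h*7)*h)/3 = ((7*h)*h)/3 = (7*h²)/3 = 7*h²/3)
X = 84 (X = (7/3)*6² = (7/3)*36 = 84)
1/(X - 1339) = 1/(84 - 1339) = 1/(-1255) = -1/1255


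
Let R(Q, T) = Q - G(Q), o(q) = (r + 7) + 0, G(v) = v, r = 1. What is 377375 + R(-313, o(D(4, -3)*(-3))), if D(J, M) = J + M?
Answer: 377375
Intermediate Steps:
o(q) = 8 (o(q) = (1 + 7) + 0 = 8 + 0 = 8)
R(Q, T) = 0 (R(Q, T) = Q - Q = 0)
377375 + R(-313, o(D(4, -3)*(-3))) = 377375 + 0 = 377375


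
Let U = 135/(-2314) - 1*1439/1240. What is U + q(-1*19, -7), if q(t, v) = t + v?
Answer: -39050303/1434680 ≈ -27.219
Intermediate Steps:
U = -1748623/1434680 (U = 135*(-1/2314) - 1439*1/1240 = -135/2314 - 1439/1240 = -1748623/1434680 ≈ -1.2188)
U + q(-1*19, -7) = -1748623/1434680 + (-1*19 - 7) = -1748623/1434680 + (-19 - 7) = -1748623/1434680 - 26 = -39050303/1434680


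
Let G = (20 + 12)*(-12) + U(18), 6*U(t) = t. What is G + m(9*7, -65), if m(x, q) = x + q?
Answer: -383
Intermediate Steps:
U(t) = t/6
m(x, q) = q + x
G = -381 (G = (20 + 12)*(-12) + (⅙)*18 = 32*(-12) + 3 = -384 + 3 = -381)
G + m(9*7, -65) = -381 + (-65 + 9*7) = -381 + (-65 + 63) = -381 - 2 = -383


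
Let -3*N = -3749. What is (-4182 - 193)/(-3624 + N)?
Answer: 13125/7123 ≈ 1.8426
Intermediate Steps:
N = 3749/3 (N = -1/3*(-3749) = 3749/3 ≈ 1249.7)
(-4182 - 193)/(-3624 + N) = (-4182 - 193)/(-3624 + 3749/3) = -4375/(-7123/3) = -4375*(-3/7123) = 13125/7123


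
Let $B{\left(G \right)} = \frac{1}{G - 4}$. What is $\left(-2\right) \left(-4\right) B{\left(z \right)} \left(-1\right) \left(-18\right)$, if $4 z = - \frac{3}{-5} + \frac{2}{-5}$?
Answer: $- \frac{2880}{79} \approx -36.456$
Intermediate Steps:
$z = \frac{1}{20}$ ($z = \frac{- \frac{3}{-5} + \frac{2}{-5}}{4} = \frac{\left(-3\right) \left(- \frac{1}{5}\right) + 2 \left(- \frac{1}{5}\right)}{4} = \frac{\frac{3}{5} - \frac{2}{5}}{4} = \frac{1}{4} \cdot \frac{1}{5} = \frac{1}{20} \approx 0.05$)
$B{\left(G \right)} = \frac{1}{-4 + G}$
$\left(-2\right) \left(-4\right) B{\left(z \right)} \left(-1\right) \left(-18\right) = \frac{\left(-2\right) \left(-4\right)}{-4 + \frac{1}{20}} \left(-1\right) \left(-18\right) = \frac{8}{- \frac{79}{20}} \left(-1\right) \left(-18\right) = 8 \left(- \frac{20}{79}\right) \left(-1\right) \left(-18\right) = \left(- \frac{160}{79}\right) \left(-1\right) \left(-18\right) = \frac{160}{79} \left(-18\right) = - \frac{2880}{79}$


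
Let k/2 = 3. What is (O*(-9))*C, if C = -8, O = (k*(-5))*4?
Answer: -8640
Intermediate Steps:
k = 6 (k = 2*3 = 6)
O = -120 (O = (6*(-5))*4 = -30*4 = -120)
(O*(-9))*C = -120*(-9)*(-8) = 1080*(-8) = -8640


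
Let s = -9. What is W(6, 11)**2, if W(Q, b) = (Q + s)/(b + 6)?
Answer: 9/289 ≈ 0.031142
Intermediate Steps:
W(Q, b) = (-9 + Q)/(6 + b) (W(Q, b) = (Q - 9)/(b + 6) = (-9 + Q)/(6 + b))
W(6, 11)**2 = ((-9 + 6)/(6 + 11))**2 = (-3/17)**2 = 9/289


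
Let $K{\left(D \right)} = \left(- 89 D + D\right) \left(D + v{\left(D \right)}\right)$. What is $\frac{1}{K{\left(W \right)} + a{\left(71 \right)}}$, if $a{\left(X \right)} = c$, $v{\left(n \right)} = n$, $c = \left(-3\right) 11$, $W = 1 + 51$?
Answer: $- \frac{1}{475937} \approx -2.1011 \cdot 10^{-6}$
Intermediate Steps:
$W = 52$
$c = -33$
$a{\left(X \right)} = -33$
$K{\left(D \right)} = - 176 D^{2}$ ($K{\left(D \right)} = \left(- 89 D + D\right) \left(D + D\right) = - 88 D 2 D = - 176 D^{2}$)
$\frac{1}{K{\left(W \right)} + a{\left(71 \right)}} = \frac{1}{- 176 \cdot 52^{2} - 33} = \frac{1}{\left(-176\right) 2704 - 33} = \frac{1}{-475904 - 33} = \frac{1}{-475937} = - \frac{1}{475937}$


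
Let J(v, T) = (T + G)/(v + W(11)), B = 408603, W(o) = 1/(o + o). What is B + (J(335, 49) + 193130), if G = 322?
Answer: 633626015/1053 ≈ 6.0173e+5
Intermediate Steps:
W(o) = 1/(2*o)
J(v, T) = (322 + T)/(1/22 + v) (J(v, T) = (T + 322)/(v + (½)/11) = (322 + T)/(v + (½)*(1/11)) = (322 + T)/(v + 1/22) = (322 + T)/(1/22 + v))
B + (J(335, 49) + 193130) = 408603 + (22*(322 + 49)/(1 + 22*335) + 193130) = 408603 + (22*371/(1 + 7370) + 193130) = 408603 + (22*371/7371 + 193130) = 408603 + (22*(1/7371)*371 + 193130) = 408603 + (1166/1053 + 193130) = 408603 + 203367056/1053 = 633626015/1053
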